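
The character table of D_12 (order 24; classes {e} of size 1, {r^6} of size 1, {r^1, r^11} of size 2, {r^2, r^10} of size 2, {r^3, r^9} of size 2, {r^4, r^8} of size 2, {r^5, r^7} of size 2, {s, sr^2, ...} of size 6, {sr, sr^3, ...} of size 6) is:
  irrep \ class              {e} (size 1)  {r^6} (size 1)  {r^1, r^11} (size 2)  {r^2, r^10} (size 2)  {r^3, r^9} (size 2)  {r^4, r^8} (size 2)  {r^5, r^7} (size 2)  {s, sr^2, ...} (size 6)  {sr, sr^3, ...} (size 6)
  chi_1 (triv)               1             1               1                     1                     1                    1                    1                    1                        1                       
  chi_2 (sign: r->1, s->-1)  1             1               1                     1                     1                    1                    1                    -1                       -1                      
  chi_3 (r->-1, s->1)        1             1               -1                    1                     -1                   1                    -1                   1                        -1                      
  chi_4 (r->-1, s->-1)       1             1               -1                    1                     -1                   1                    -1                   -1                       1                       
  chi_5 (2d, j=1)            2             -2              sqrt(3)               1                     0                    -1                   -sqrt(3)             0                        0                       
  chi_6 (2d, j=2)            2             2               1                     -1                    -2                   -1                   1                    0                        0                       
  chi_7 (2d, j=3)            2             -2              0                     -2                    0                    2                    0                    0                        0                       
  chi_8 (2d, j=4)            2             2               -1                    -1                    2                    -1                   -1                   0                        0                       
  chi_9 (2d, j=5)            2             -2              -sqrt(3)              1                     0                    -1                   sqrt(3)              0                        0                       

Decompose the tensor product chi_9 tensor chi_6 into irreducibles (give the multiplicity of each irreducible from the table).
chi_9 tensor chi_6 = chi_7 + chi_9 (all other irreducibles have multiplicity 0).

Details: The character of a tensor product is the pointwise product (chi_9 * chi_6)(C) = chi_9(C) * chi_6(C):
  {e}: (2)*(2), {r^6}: (-2)*(2), {r^1, r^11}: (-sqrt(3))*(1), {r^2, r^10}: (1)*(-1), {r^3, r^9}: (0)*(-2), {r^4, r^8}: (-1)*(-1), {r^5, r^7}: (sqrt(3))*(1), {s, sr^2, ...}: (0)*(0), {sr, sr^3, ...}: (0)*(0)
so (chi_9 * chi_6) takes values
  {e} -> 4, {r^6} -> -4, {r^1, r^11} -> -sqrt(3), {r^2, r^10} -> -1, {r^3, r^9} -> 0, {r^4, r^8} -> 1, {r^5, r^7} -> sqrt(3), {s, sr^2, ...} -> 0, {sr, sr^3, ...} -> 0.
Now take the inner product of this character with each irreducible chi from the table, <chi_9*chi_6, chi> = (1/24) sum_C |C| (chi_9*chi_6)(C) conj(chi(C)):
  <chi_9*chi_6, chi_1> = (1/24)[1*(4)*conj(1) + 1*(-4)*conj(1) + 2*(-sqrt(3))*conj(1) + 2*(-1)*conj(1) + 2*(0)*conj(1) + 2*(1)*conj(1) + 2*(sqrt(3))*conj(1) + 6*(0)*conj(1) + 6*(0)*conj(1)]
      = (1/24)[(4) + (-4) + (-2*sqrt(3)) + (-2) + (0) + (2) + (2*sqrt(3)) + (0) + (0)] = 0/24 = 0
  <chi_9*chi_6, chi_2> = (1/24)[1*(4)*conj(1) + 1*(-4)*conj(1) + 2*(-sqrt(3))*conj(1) + 2*(-1)*conj(1) + 2*(0)*conj(1) + 2*(1)*conj(1) + 2*(sqrt(3))*conj(1) + 6*(0)*conj(-1) + 6*(0)*conj(-1)]
      = (1/24)[(4) + (-4) + (-2*sqrt(3)) + (-2) + (0) + (2) + (2*sqrt(3)) + (0) + (0)] = 0/24 = 0
  <chi_9*chi_6, chi_3> = (1/24)[1*(4)*conj(1) + 1*(-4)*conj(1) + 2*(-sqrt(3))*conj(-1) + 2*(-1)*conj(1) + 2*(0)*conj(-1) + 2*(1)*conj(1) + 2*(sqrt(3))*conj(-1) + 6*(0)*conj(1) + 6*(0)*conj(-1)]
      = (1/24)[(4) + (-4) + (2*sqrt(3)) + (-2) + (0) + (2) + (-2*sqrt(3)) + (0) + (0)] = 0/24 = 0
  <chi_9*chi_6, chi_4> = (1/24)[1*(4)*conj(1) + 1*(-4)*conj(1) + 2*(-sqrt(3))*conj(-1) + 2*(-1)*conj(1) + 2*(0)*conj(-1) + 2*(1)*conj(1) + 2*(sqrt(3))*conj(-1) + 6*(0)*conj(-1) + 6*(0)*conj(1)]
      = (1/24)[(4) + (-4) + (2*sqrt(3)) + (-2) + (0) + (2) + (-2*sqrt(3)) + (0) + (0)] = 0/24 = 0
  <chi_9*chi_6, chi_5> = (1/24)[1*(4)*conj(2) + 1*(-4)*conj(-2) + 2*(-sqrt(3))*conj(sqrt(3)) + 2*(-1)*conj(1) + 2*(0)*conj(0) + 2*(1)*conj(-1) + 2*(sqrt(3))*conj(-sqrt(3)) + 6*(0)*conj(0) + 6*(0)*conj(0)]
      = (1/24)[(8) + (8) + (-6) + (-2) + (0) + (-2) + (-6) + (0) + (0)] = 0/24 = 0
  <chi_9*chi_6, chi_6> = (1/24)[1*(4)*conj(2) + 1*(-4)*conj(2) + 2*(-sqrt(3))*conj(1) + 2*(-1)*conj(-1) + 2*(0)*conj(-2) + 2*(1)*conj(-1) + 2*(sqrt(3))*conj(1) + 6*(0)*conj(0) + 6*(0)*conj(0)]
      = (1/24)[(8) + (-8) + (-2*sqrt(3)) + (2) + (0) + (-2) + (2*sqrt(3)) + (0) + (0)] = 0/24 = 0
  <chi_9*chi_6, chi_7> = (1/24)[1*(4)*conj(2) + 1*(-4)*conj(-2) + 2*(-sqrt(3))*conj(0) + 2*(-1)*conj(-2) + 2*(0)*conj(0) + 2*(1)*conj(2) + 2*(sqrt(3))*conj(0) + 6*(0)*conj(0) + 6*(0)*conj(0)]
      = (1/24)[(8) + (8) + (0) + (4) + (0) + (4) + (0) + (0) + (0)] = 24/24 = 1
  <chi_9*chi_6, chi_8> = (1/24)[1*(4)*conj(2) + 1*(-4)*conj(2) + 2*(-sqrt(3))*conj(-1) + 2*(-1)*conj(-1) + 2*(0)*conj(2) + 2*(1)*conj(-1) + 2*(sqrt(3))*conj(-1) + 6*(0)*conj(0) + 6*(0)*conj(0)]
      = (1/24)[(8) + (-8) + (2*sqrt(3)) + (2) + (0) + (-2) + (-2*sqrt(3)) + (0) + (0)] = 0/24 = 0
  <chi_9*chi_6, chi_9> = (1/24)[1*(4)*conj(2) + 1*(-4)*conj(-2) + 2*(-sqrt(3))*conj(-sqrt(3)) + 2*(-1)*conj(1) + 2*(0)*conj(0) + 2*(1)*conj(-1) + 2*(sqrt(3))*conj(sqrt(3)) + 6*(0)*conj(0) + 6*(0)*conj(0)]
      = (1/24)[(8) + (8) + (6) + (-2) + (0) + (-2) + (6) + (0) + (0)] = 24/24 = 1
Hence the multiplicities are chi_7: 1, chi_9: 1. Dimension check: dim(chi_9)*dim(chi_6) = 2*2 = 4 and sum (mult * dim) = 1*2 + 1*2 = 4.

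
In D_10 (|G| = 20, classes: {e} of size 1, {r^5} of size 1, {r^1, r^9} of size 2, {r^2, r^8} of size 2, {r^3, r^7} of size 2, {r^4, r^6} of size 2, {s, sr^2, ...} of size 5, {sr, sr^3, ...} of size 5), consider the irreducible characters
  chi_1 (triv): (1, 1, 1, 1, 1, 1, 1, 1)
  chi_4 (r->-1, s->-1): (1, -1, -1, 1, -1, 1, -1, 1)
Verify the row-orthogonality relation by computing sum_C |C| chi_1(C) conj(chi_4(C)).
Sum = 0; so <chi_1, chi_4> = 0 (distinct irreducibles are orthogonal).

Explanation: Compute term by term over conjugacy classes (|C| * chi_1(C) * conj(chi_4(C))):
  1*(1)*conj(1) + 1*(1)*conj(-1) + 2*(1)*conj(-1) + 2*(1)*conj(1) + 2*(1)*conj(-1) + 2*(1)*conj(1) + 5*(1)*conj(-1) + 5*(1)*conj(1)
  = (1) + (-1) + (-2) + (2) + (-2) + (2) + (-5) + (5)
  = 0.
Dividing by |G| = 20 gives 0/20 = 0, matching the row-orthogonality relation <chi_1, chi_4> = [chi_1 = chi_4].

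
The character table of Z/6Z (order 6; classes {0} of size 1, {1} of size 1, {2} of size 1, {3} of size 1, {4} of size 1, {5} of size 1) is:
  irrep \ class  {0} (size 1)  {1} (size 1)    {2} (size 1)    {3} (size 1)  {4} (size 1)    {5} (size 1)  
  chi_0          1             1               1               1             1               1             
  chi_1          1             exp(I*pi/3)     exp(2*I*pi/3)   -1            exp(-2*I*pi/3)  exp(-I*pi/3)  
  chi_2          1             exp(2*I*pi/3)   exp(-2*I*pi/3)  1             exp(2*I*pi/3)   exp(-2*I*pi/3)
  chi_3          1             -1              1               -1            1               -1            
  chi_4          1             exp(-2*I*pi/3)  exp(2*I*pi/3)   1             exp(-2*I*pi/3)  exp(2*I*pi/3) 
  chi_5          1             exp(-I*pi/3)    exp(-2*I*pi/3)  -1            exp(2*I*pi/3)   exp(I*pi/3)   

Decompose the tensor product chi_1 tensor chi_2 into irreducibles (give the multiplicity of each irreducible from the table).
chi_1 tensor chi_2 = chi_3 (all other irreducibles have multiplicity 0).

Explanation: The character of a tensor product is the pointwise product (chi_1 * chi_2)(C) = chi_1(C) * chi_2(C):
  {0}: (1)*(1), {1}: (exp(I*pi/3))*(exp(2*I*pi/3)), {2}: (exp(2*I*pi/3))*(exp(-2*I*pi/3)), {3}: (-1)*(1), {4}: (exp(-2*I*pi/3))*(exp(2*I*pi/3)), {5}: (exp(-I*pi/3))*(exp(-2*I*pi/3))
so (chi_1 * chi_2) takes values
  {0} -> 1, {1} -> -1, {2} -> 1, {3} -> -1, {4} -> 1, {5} -> -1.
Now take the inner product of this character with each irreducible chi from the table, <chi_1*chi_2, chi> = (1/6) sum_C |C| (chi_1*chi_2)(C) conj(chi(C)):
  <chi_1*chi_2, chi_0> = (1/6)[1*(1)*conj(1) + 1*(-1)*conj(1) + 1*(1)*conj(1) + 1*(-1)*conj(1) + 1*(1)*conj(1) + 1*(-1)*conj(1)]
      = (1/6)[(1) + (-1) + (1) + (-1) + (1) + (-1)] = 0/6 = 0
  <chi_1*chi_2, chi_1> = (1/6)[1*(1)*conj(1) + 1*(-1)*conj(exp(I*pi/3)) + 1*(1)*conj(exp(2*I*pi/3)) + 1*(-1)*conj(-1) + 1*(1)*conj(exp(-2*I*pi/3)) + 1*(-1)*conj(exp(-I*pi/3))]
      = (1/6)[(1) + (-exp(-I*pi/3)) + (exp(-2*I*pi/3)) + (1) + (exp(2*I*pi/3)) + (-exp(I*pi/3))] = 0/6 = 0
  <chi_1*chi_2, chi_2> = (1/6)[1*(1)*conj(1) + 1*(-1)*conj(exp(2*I*pi/3)) + 1*(1)*conj(exp(-2*I*pi/3)) + 1*(-1)*conj(1) + 1*(1)*conj(exp(2*I*pi/3)) + 1*(-1)*conj(exp(-2*I*pi/3))]
      = (1/6)[(1) + (-exp(-2*I*pi/3)) + (exp(2*I*pi/3)) + (-1) + (exp(-2*I*pi/3)) + (-exp(2*I*pi/3))] = 0/6 = 0
  <chi_1*chi_2, chi_3> = (1/6)[1*(1)*conj(1) + 1*(-1)*conj(-1) + 1*(1)*conj(1) + 1*(-1)*conj(-1) + 1*(1)*conj(1) + 1*(-1)*conj(-1)]
      = (1/6)[(1) + (1) + (1) + (1) + (1) + (1)] = 6/6 = 1
  <chi_1*chi_2, chi_4> = (1/6)[1*(1)*conj(1) + 1*(-1)*conj(exp(-2*I*pi/3)) + 1*(1)*conj(exp(2*I*pi/3)) + 1*(-1)*conj(1) + 1*(1)*conj(exp(-2*I*pi/3)) + 1*(-1)*conj(exp(2*I*pi/3))]
      = (1/6)[(1) + (-exp(2*I*pi/3)) + (exp(-2*I*pi/3)) + (-1) + (exp(2*I*pi/3)) + (-exp(-2*I*pi/3))] = 0/6 = 0
  <chi_1*chi_2, chi_5> = (1/6)[1*(1)*conj(1) + 1*(-1)*conj(exp(-I*pi/3)) + 1*(1)*conj(exp(-2*I*pi/3)) + 1*(-1)*conj(-1) + 1*(1)*conj(exp(2*I*pi/3)) + 1*(-1)*conj(exp(I*pi/3))]
      = (1/6)[(1) + (-exp(I*pi/3)) + (exp(2*I*pi/3)) + (1) + (exp(-2*I*pi/3)) + (-exp(-I*pi/3))] = 0/6 = 0
(Exp terms are combined using exp(i*s)*conj(exp(i*t)) = exp(i*(s-t)), and sums of them are collapsed using the identity that for every m > 1 the m distinct m-th roots of unity sum to 0, e.g. 1 + exp(2*I*pi/3) + exp(-2*I*pi/3) = 0.)
Hence the multiplicities are chi_3: 1. Dimension check: dim(chi_1)*dim(chi_2) = 1*1 = 1 and sum (mult * dim) = 1*1 = 1.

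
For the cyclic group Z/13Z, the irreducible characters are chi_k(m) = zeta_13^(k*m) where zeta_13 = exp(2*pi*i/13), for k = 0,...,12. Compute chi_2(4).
chi_2(4) = zeta_13^8 = exp(-10*I*pi/13)

Proof sketch: chi_2(4) = zeta_13^(2*4) = zeta_13^8. Since zeta_13^13 = 1, this equals zeta_13^8 = exp(2*pi*i*8/13) = exp(-10*I*pi/13).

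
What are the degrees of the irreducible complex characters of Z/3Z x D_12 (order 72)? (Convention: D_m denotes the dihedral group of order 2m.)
Dimensions: 1, 1, 1, 1, 1, 1, 1, 1, 1, 1, 1, 1, 2, 2, 2, 2, 2, 2, 2, 2, 2, 2, 2, 2, 2, 2, 2

Proof sketch: There are 27 irreducibles (= number of conjugacy classes). Their dimensions d_i satisfy sum d_i^2 = |G| = 72: 1 + 1 + 1 + 1 + 1 + 1 + 1 + 1 + 1 + 1 + 1 + 1 + 4 + 4 + 4 + 4 + 4 + 4 + 4 + 4 + 4 + 4 + 4 + 4 + 4 + 4 + 4 = 72. (For the product with Z/3Z: each of the 3 1-dim characters of Z/3Z tensors with each irrep of D_12, giving 3 copies of each D_12-dimension.)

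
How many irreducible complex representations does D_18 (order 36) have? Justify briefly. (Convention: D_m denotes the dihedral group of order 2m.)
12

Why: The number of irreducible complex representations of a finite group equals its number of conjugacy classes. D_18 has 12 conjugacy classes (n/2 + 3 for n even), so D_18 (order 36) has exactly 12 irreducible complex representations.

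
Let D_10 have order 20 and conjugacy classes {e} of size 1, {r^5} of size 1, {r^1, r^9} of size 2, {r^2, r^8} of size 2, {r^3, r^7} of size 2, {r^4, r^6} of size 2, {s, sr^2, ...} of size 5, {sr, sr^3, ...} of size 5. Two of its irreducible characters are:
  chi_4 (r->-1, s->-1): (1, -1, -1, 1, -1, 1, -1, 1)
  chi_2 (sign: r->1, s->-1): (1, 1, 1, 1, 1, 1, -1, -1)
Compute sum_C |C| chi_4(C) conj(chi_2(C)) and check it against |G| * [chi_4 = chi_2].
Sum = 0; so <chi_4, chi_2> = 0 (distinct irreducibles are orthogonal).

Solution. Compute term by term over conjugacy classes (|C| * chi_4(C) * conj(chi_2(C))):
  1*(1)*conj(1) + 1*(-1)*conj(1) + 2*(-1)*conj(1) + 2*(1)*conj(1) + 2*(-1)*conj(1) + 2*(1)*conj(1) + 5*(-1)*conj(-1) + 5*(1)*conj(-1)
  = (1) + (-1) + (-2) + (2) + (-2) + (2) + (5) + (-5)
  = 0.
Dividing by |G| = 20 gives 0/20 = 0, matching the row-orthogonality relation <chi_4, chi_2> = [chi_4 = chi_2].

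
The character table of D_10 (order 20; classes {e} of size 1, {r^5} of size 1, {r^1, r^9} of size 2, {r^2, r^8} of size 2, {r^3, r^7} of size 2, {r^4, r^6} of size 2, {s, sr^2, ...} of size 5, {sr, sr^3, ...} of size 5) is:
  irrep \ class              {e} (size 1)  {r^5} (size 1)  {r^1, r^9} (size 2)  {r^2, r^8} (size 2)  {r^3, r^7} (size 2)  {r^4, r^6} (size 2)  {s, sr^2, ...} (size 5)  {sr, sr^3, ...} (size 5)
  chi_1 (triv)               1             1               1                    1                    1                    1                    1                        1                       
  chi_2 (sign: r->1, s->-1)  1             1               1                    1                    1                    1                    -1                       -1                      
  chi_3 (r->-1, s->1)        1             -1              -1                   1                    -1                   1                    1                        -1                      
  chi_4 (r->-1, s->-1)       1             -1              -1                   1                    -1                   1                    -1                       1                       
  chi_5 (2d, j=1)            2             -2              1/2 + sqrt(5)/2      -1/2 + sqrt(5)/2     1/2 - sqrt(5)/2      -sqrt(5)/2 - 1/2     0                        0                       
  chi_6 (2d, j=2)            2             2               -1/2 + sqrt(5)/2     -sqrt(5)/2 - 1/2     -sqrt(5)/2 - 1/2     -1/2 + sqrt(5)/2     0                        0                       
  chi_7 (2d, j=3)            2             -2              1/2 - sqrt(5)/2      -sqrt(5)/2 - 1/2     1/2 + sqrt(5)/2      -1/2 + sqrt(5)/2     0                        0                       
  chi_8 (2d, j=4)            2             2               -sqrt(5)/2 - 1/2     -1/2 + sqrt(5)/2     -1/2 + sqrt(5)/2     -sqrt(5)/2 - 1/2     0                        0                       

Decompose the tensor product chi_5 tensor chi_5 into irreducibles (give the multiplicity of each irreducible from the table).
chi_5 tensor chi_5 = chi_1 + chi_2 + chi_6 (all other irreducibles have multiplicity 0).

The character of a tensor product is the pointwise product (chi_5 * chi_5)(C) = chi_5(C) * chi_5(C):
  {e}: (2)*(2), {r^5}: (-2)*(-2), {r^1, r^9}: (1/2 + sqrt(5)/2)*(1/2 + sqrt(5)/2), {r^2, r^8}: (-1/2 + sqrt(5)/2)*(-1/2 + sqrt(5)/2), {r^3, r^7}: (1/2 - sqrt(5)/2)*(1/2 - sqrt(5)/2), {r^4, r^6}: (-sqrt(5)/2 - 1/2)*(-sqrt(5)/2 - 1/2), {s, sr^2, ...}: (0)*(0), {sr, sr^3, ...}: (0)*(0)
so (chi_5 * chi_5) takes values
  {e} -> 4, {r^5} -> 4, {r^1, r^9} -> sqrt(5)/2 + 3/2, {r^2, r^8} -> 3/2 - sqrt(5)/2, {r^3, r^7} -> 3/2 - sqrt(5)/2, {r^4, r^6} -> sqrt(5)/2 + 3/2, {s, sr^2, ...} -> 0, {sr, sr^3, ...} -> 0.
Now take the inner product of this character with each irreducible chi from the table, <chi_5*chi_5, chi> = (1/20) sum_C |C| (chi_5*chi_5)(C) conj(chi(C)):
  <chi_5*chi_5, chi_1> = (1/20)[1*(4)*conj(1) + 1*(4)*conj(1) + 2*(sqrt(5)/2 + 3/2)*conj(1) + 2*(3/2 - sqrt(5)/2)*conj(1) + 2*(3/2 - sqrt(5)/2)*conj(1) + 2*(sqrt(5)/2 + 3/2)*conj(1) + 5*(0)*conj(1) + 5*(0)*conj(1)]
      = (1/20)[(4) + (4) + (sqrt(5) + 3) + (3 - sqrt(5)) + (3 - sqrt(5)) + (sqrt(5) + 3) + (0) + (0)] = 20/20 = 1
  <chi_5*chi_5, chi_2> = (1/20)[1*(4)*conj(1) + 1*(4)*conj(1) + 2*(sqrt(5)/2 + 3/2)*conj(1) + 2*(3/2 - sqrt(5)/2)*conj(1) + 2*(3/2 - sqrt(5)/2)*conj(1) + 2*(sqrt(5)/2 + 3/2)*conj(1) + 5*(0)*conj(-1) + 5*(0)*conj(-1)]
      = (1/20)[(4) + (4) + (sqrt(5) + 3) + (3 - sqrt(5)) + (3 - sqrt(5)) + (sqrt(5) + 3) + (0) + (0)] = 20/20 = 1
  <chi_5*chi_5, chi_3> = (1/20)[1*(4)*conj(1) + 1*(4)*conj(-1) + 2*(sqrt(5)/2 + 3/2)*conj(-1) + 2*(3/2 - sqrt(5)/2)*conj(1) + 2*(3/2 - sqrt(5)/2)*conj(-1) + 2*(sqrt(5)/2 + 3/2)*conj(1) + 5*(0)*conj(1) + 5*(0)*conj(-1)]
      = (1/20)[(4) + (-4) + (-3 - sqrt(5)) + (3 - sqrt(5)) + (-3 + sqrt(5)) + (sqrt(5) + 3) + (0) + (0)] = 0/20 = 0
  <chi_5*chi_5, chi_4> = (1/20)[1*(4)*conj(1) + 1*(4)*conj(-1) + 2*(sqrt(5)/2 + 3/2)*conj(-1) + 2*(3/2 - sqrt(5)/2)*conj(1) + 2*(3/2 - sqrt(5)/2)*conj(-1) + 2*(sqrt(5)/2 + 3/2)*conj(1) + 5*(0)*conj(-1) + 5*(0)*conj(1)]
      = (1/20)[(4) + (-4) + (-3 - sqrt(5)) + (3 - sqrt(5)) + (-3 + sqrt(5)) + (sqrt(5) + 3) + (0) + (0)] = 0/20 = 0
  <chi_5*chi_5, chi_5> = (1/20)[1*(4)*conj(2) + 1*(4)*conj(-2) + 2*(sqrt(5)/2 + 3/2)*conj(1/2 + sqrt(5)/2) + 2*(3/2 - sqrt(5)/2)*conj(-1/2 + sqrt(5)/2) + 2*(3/2 - sqrt(5)/2)*conj(1/2 - sqrt(5)/2) + 2*(sqrt(5)/2 + 3/2)*conj(-sqrt(5)/2 - 1/2) + 5*(0)*conj(0) + 5*(0)*conj(0)]
      = (1/20)[(8) + (-8) + (4 + 2*sqrt(5)) + (-4 + 2*sqrt(5)) + (4 - 2*sqrt(5)) + (-2*sqrt(5) - 4) + (0) + (0)] = 0/20 = 0
  <chi_5*chi_5, chi_6> = (1/20)[1*(4)*conj(2) + 1*(4)*conj(2) + 2*(sqrt(5)/2 + 3/2)*conj(-1/2 + sqrt(5)/2) + 2*(3/2 - sqrt(5)/2)*conj(-sqrt(5)/2 - 1/2) + 2*(3/2 - sqrt(5)/2)*conj(-sqrt(5)/2 - 1/2) + 2*(sqrt(5)/2 + 3/2)*conj(-1/2 + sqrt(5)/2) + 5*(0)*conj(0) + 5*(0)*conj(0)]
      = (1/20)[(8) + (8) + (1 + sqrt(5)) + (1 - sqrt(5)) + (1 - sqrt(5)) + (1 + sqrt(5)) + (0) + (0)] = 20/20 = 1
  <chi_5*chi_5, chi_7> = (1/20)[1*(4)*conj(2) + 1*(4)*conj(-2) + 2*(sqrt(5)/2 + 3/2)*conj(1/2 - sqrt(5)/2) + 2*(3/2 - sqrt(5)/2)*conj(-sqrt(5)/2 - 1/2) + 2*(3/2 - sqrt(5)/2)*conj(1/2 + sqrt(5)/2) + 2*(sqrt(5)/2 + 3/2)*conj(-1/2 + sqrt(5)/2) + 5*(0)*conj(0) + 5*(0)*conj(0)]
      = (1/20)[(8) + (-8) + (-sqrt(5) - 1) + (1 - sqrt(5)) + (-1 + sqrt(5)) + (1 + sqrt(5)) + (0) + (0)] = 0/20 = 0
  <chi_5*chi_5, chi_8> = (1/20)[1*(4)*conj(2) + 1*(4)*conj(2) + 2*(sqrt(5)/2 + 3/2)*conj(-sqrt(5)/2 - 1/2) + 2*(3/2 - sqrt(5)/2)*conj(-1/2 + sqrt(5)/2) + 2*(3/2 - sqrt(5)/2)*conj(-1/2 + sqrt(5)/2) + 2*(sqrt(5)/2 + 3/2)*conj(-sqrt(5)/2 - 1/2) + 5*(0)*conj(0) + 5*(0)*conj(0)]
      = (1/20)[(8) + (8) + (-2*sqrt(5) - 4) + (-4 + 2*sqrt(5)) + (-4 + 2*sqrt(5)) + (-2*sqrt(5) - 4) + (0) + (0)] = 0/20 = 0
Hence the multiplicities are chi_1: 1, chi_2: 1, chi_6: 1. Dimension check: dim(chi_5)*dim(chi_5) = 2*2 = 4 and sum (mult * dim) = 1*1 + 1*1 + 1*2 = 4.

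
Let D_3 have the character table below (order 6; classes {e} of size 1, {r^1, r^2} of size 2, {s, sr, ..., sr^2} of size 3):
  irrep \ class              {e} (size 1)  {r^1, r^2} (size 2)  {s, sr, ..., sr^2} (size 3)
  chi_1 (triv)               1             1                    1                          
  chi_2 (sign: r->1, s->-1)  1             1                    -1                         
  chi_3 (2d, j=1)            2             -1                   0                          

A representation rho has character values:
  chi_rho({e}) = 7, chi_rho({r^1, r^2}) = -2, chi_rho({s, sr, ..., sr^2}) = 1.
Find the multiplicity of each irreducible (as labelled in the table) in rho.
Multiplicities: chi_1: 1, chi_2: 0, chi_3: 3.

Reasoning: Use <chi_rho, chi> = (1/|G|) sum_C |C| * chi_rho(C) * conj(chi(C)) with |G| = 6 for each irreducible chi in the table:
  <chi_rho, chi_1> = (1/6)[1*(7)*conj(1) + 2*(-2)*conj(1) + 3*(1)*conj(1)]
      = (1/6)[(7) + (-4) + (3)] = 6/6 = 1
  <chi_rho, chi_2> = (1/6)[1*(7)*conj(1) + 2*(-2)*conj(1) + 3*(1)*conj(-1)]
      = (1/6)[(7) + (-4) + (-3)] = 0/6 = 0
  <chi_rho, chi_3> = (1/6)[1*(7)*conj(2) + 2*(-2)*conj(-1) + 3*(1)*conj(0)]
      = (1/6)[(14) + (4) + (0)] = 18/6 = 3
Dimension check: dim(rho) = sum (mult * dim) = 1*1 + 0*1 + 3*2 = 7 = chi_rho(e) = 7.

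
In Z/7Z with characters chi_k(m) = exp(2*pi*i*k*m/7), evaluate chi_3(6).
chi_3(6) = zeta_7^18 = exp(-6*I*pi/7)

chi_3(6) = zeta_7^(3*6) = zeta_7^18. Since zeta_7^7 = 1, this equals zeta_7^4 = exp(2*pi*i*4/7) = exp(-6*I*pi/7).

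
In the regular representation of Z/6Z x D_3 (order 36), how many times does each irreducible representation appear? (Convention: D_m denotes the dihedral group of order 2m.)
Each irreducible V_i of dimension d_i appears with multiplicity d_i, i.e. rho_reg = (direct sum over all irreducibles V_i) d_i V_i. The irreducible dimensions for Z/6Z x D_3 are 1, 1, 1, 1, 1, 1, 1, 1, 1, 1, 1, 1, 2, 2, 2, 2, 2, 2: 12 irreducibles of dimension 1, each with multiplicity 1; 6 irreducibles of dimension 2, each with multiplicity 2. Total dimension 12*1*1 + 6*2*2 = 36 = |G|.

Justification: General theorem: in the regular representation of a finite group G, each irreducible appears with multiplicity equal to its dimension. Check: dim(rho_reg) = sum d_i^2 = 1 + 1 + 1 + 1 + 1 + 1 + 1 + 1 + 1 + 1 + 1 + 1 + 4 + 4 + 4 + 4 + 4 + 4 = 36 = |G|.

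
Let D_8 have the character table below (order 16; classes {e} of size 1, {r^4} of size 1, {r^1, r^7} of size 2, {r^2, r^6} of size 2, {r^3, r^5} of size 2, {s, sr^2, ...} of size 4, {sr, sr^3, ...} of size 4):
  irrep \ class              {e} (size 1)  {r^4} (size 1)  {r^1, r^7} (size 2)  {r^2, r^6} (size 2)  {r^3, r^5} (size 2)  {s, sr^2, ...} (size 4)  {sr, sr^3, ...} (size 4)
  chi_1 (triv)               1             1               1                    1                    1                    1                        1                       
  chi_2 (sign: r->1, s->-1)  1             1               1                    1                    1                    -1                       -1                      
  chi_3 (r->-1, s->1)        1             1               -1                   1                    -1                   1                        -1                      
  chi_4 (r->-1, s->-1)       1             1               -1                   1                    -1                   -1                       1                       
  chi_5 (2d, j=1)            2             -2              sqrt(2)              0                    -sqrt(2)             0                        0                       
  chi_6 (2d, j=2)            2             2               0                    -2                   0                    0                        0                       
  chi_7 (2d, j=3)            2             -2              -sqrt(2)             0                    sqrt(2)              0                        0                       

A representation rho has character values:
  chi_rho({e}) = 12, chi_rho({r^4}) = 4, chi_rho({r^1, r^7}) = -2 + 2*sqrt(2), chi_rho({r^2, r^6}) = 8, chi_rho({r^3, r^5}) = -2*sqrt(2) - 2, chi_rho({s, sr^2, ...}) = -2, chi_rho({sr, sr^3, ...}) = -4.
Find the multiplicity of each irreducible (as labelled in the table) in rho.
Multiplicities: chi_1: 0, chi_2: 3, chi_3: 3, chi_4: 2, chi_5: 2, chi_6: 0, chi_7: 0.

Reasoning: Use <chi_rho, chi> = (1/|G|) sum_C |C| * chi_rho(C) * conj(chi(C)) with |G| = 16 for each irreducible chi in the table:
  <chi_rho, chi_1> = (1/16)[1*(12)*conj(1) + 1*(4)*conj(1) + 2*(-2 + 2*sqrt(2))*conj(1) + 2*(8)*conj(1) + 2*(-2*sqrt(2) - 2)*conj(1) + 4*(-2)*conj(1) + 4*(-4)*conj(1)]
      = (1/16)[(12) + (4) + (-4 + 4*sqrt(2)) + (16) + (-4*sqrt(2) - 4) + (-8) + (-16)] = 0/16 = 0
  <chi_rho, chi_2> = (1/16)[1*(12)*conj(1) + 1*(4)*conj(1) + 2*(-2 + 2*sqrt(2))*conj(1) + 2*(8)*conj(1) + 2*(-2*sqrt(2) - 2)*conj(1) + 4*(-2)*conj(-1) + 4*(-4)*conj(-1)]
      = (1/16)[(12) + (4) + (-4 + 4*sqrt(2)) + (16) + (-4*sqrt(2) - 4) + (8) + (16)] = 48/16 = 3
  <chi_rho, chi_3> = (1/16)[1*(12)*conj(1) + 1*(4)*conj(1) + 2*(-2 + 2*sqrt(2))*conj(-1) + 2*(8)*conj(1) + 2*(-2*sqrt(2) - 2)*conj(-1) + 4*(-2)*conj(1) + 4*(-4)*conj(-1)]
      = (1/16)[(12) + (4) + (4 - 4*sqrt(2)) + (16) + (4 + 4*sqrt(2)) + (-8) + (16)] = 48/16 = 3
  <chi_rho, chi_4> = (1/16)[1*(12)*conj(1) + 1*(4)*conj(1) + 2*(-2 + 2*sqrt(2))*conj(-1) + 2*(8)*conj(1) + 2*(-2*sqrt(2) - 2)*conj(-1) + 4*(-2)*conj(-1) + 4*(-4)*conj(1)]
      = (1/16)[(12) + (4) + (4 - 4*sqrt(2)) + (16) + (4 + 4*sqrt(2)) + (8) + (-16)] = 32/16 = 2
  <chi_rho, chi_5> = (1/16)[1*(12)*conj(2) + 1*(4)*conj(-2) + 2*(-2 + 2*sqrt(2))*conj(sqrt(2)) + 2*(8)*conj(0) + 2*(-2*sqrt(2) - 2)*conj(-sqrt(2)) + 4*(-2)*conj(0) + 4*(-4)*conj(0)]
      = (1/16)[(24) + (-8) + (8 - 4*sqrt(2)) + (0) + (4*sqrt(2) + 8) + (0) + (0)] = 32/16 = 2
  <chi_rho, chi_6> = (1/16)[1*(12)*conj(2) + 1*(4)*conj(2) + 2*(-2 + 2*sqrt(2))*conj(0) + 2*(8)*conj(-2) + 2*(-2*sqrt(2) - 2)*conj(0) + 4*(-2)*conj(0) + 4*(-4)*conj(0)]
      = (1/16)[(24) + (8) + (0) + (-32) + (0) + (0) + (0)] = 0/16 = 0
  <chi_rho, chi_7> = (1/16)[1*(12)*conj(2) + 1*(4)*conj(-2) + 2*(-2 + 2*sqrt(2))*conj(-sqrt(2)) + 2*(8)*conj(0) + 2*(-2*sqrt(2) - 2)*conj(sqrt(2)) + 4*(-2)*conj(0) + 4*(-4)*conj(0)]
      = (1/16)[(24) + (-8) + (-8 + 4*sqrt(2)) + (0) + (-8 - 4*sqrt(2)) + (0) + (0)] = 0/16 = 0
Dimension check: dim(rho) = sum (mult * dim) = 0*1 + 3*1 + 3*1 + 2*1 + 2*2 + 0*2 + 0*2 = 12 = chi_rho(e) = 12.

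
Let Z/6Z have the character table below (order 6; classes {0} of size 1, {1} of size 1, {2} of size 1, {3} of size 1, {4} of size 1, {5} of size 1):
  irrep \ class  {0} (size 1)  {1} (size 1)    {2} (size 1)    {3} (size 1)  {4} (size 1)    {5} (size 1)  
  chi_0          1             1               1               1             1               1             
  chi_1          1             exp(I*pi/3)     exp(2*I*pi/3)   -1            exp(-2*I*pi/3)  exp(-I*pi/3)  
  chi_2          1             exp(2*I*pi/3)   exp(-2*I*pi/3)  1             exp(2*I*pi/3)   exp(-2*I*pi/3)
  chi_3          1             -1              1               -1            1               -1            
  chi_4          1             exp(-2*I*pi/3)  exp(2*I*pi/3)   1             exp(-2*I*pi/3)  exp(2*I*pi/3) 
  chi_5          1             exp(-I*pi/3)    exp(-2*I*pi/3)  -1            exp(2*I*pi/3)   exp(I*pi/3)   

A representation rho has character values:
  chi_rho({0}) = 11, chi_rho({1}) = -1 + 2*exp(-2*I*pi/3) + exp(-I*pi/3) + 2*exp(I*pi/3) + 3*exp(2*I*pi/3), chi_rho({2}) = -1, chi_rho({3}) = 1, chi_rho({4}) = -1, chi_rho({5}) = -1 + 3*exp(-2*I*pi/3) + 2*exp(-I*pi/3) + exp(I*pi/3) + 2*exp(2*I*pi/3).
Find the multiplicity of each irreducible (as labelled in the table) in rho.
Multiplicities: chi_0: 1, chi_1: 2, chi_2: 3, chi_3: 2, chi_4: 2, chi_5: 1.

Explanation: Use <chi_rho, chi> = (1/|G|) sum_C |C| * chi_rho(C) * conj(chi(C)) with |G| = 6 for each irreducible chi in the table:
  <chi_rho, chi_0> = (1/6)[1*(11)*conj(1) + 1*(-1 + 2*exp(-2*I*pi/3) + exp(-I*pi/3) + 2*exp(I*pi/3) + 3*exp(2*I*pi/3))*conj(1) + 1*(-1)*conj(1) + 1*(1)*conj(1) + 1*(-1)*conj(1) + 1*(-1 + 3*exp(-2*I*pi/3) + 2*exp(-I*pi/3) + exp(I*pi/3) + 2*exp(2*I*pi/3))*conj(1)]
      = (1/6)[(11) + (-1 + 2*exp(-2*I*pi/3) + exp(-I*pi/3) + 2*exp(I*pi/3) + 3*exp(2*I*pi/3)) + (-1) + (1) + (-1) + (-1 + 3*exp(-2*I*pi/3) + 2*exp(-I*pi/3) + exp(I*pi/3) + 2*exp(2*I*pi/3))] = 6/6 = 1
  <chi_rho, chi_1> = (1/6)[1*(11)*conj(1) + 1*(-1 + 2*exp(-2*I*pi/3) + exp(-I*pi/3) + 2*exp(I*pi/3) + 3*exp(2*I*pi/3))*conj(exp(I*pi/3)) + 1*(-1)*conj(exp(2*I*pi/3)) + 1*(1)*conj(-1) + 1*(-1)*conj(exp(-2*I*pi/3)) + 1*(-1 + 3*exp(-2*I*pi/3) + 2*exp(-I*pi/3) + exp(I*pi/3) + 2*exp(2*I*pi/3))*conj(exp(-I*pi/3))]
      = (1/6)[(11) + (exp(-2*I*pi/3) - exp(-I*pi/3) + 3*exp(I*pi/3)) + (4 + 3*exp(-2*I*pi/3) + 4*exp(2*I*pi/3)) + (-1) + (4 + 4*exp(-2*I*pi/3) + 3*exp(2*I*pi/3)) + (3*exp(-I*pi/3) - exp(I*pi/3) + exp(2*I*pi/3))] = 12/6 = 2
  <chi_rho, chi_2> = (1/6)[1*(11)*conj(1) + 1*(-1 + 2*exp(-2*I*pi/3) + exp(-I*pi/3) + 2*exp(I*pi/3) + 3*exp(2*I*pi/3))*conj(exp(2*I*pi/3)) + 1*(-1)*conj(exp(-2*I*pi/3)) + 1*(1)*conj(1) + 1*(-1)*conj(exp(2*I*pi/3)) + 1*(-1 + 3*exp(-2*I*pi/3) + 2*exp(-I*pi/3) + exp(I*pi/3) + 2*exp(2*I*pi/3))*conj(exp(-2*I*pi/3))]
      = (1/6)[(11) + (2 + 2*exp(-I*pi/3) - exp(-2*I*pi/3) + 2*exp(2*I*pi/3)) + (4 + 4*exp(-2*I*pi/3) + 3*exp(2*I*pi/3)) + (1) + (4 + 3*exp(-2*I*pi/3) + 4*exp(2*I*pi/3)) + (2 + 2*exp(-2*I*pi/3) - exp(2*I*pi/3) + 2*exp(I*pi/3))] = 18/6 = 3
  <chi_rho, chi_3> = (1/6)[1*(11)*conj(1) + 1*(-1 + 2*exp(-2*I*pi/3) + exp(-I*pi/3) + 2*exp(I*pi/3) + 3*exp(2*I*pi/3))*conj(-1) + 1*(-1)*conj(1) + 1*(1)*conj(-1) + 1*(-1)*conj(1) + 1*(-1 + 3*exp(-2*I*pi/3) + 2*exp(-I*pi/3) + exp(I*pi/3) + 2*exp(2*I*pi/3))*conj(-1)]
      = (1/6)[(11) + (1 - 3*exp(2*I*pi/3) - 2*exp(I*pi/3) - exp(-I*pi/3) - 2*exp(-2*I*pi/3)) + (-1) + (-1) + (-1) + (1 - 2*exp(2*I*pi/3) - exp(I*pi/3) - 2*exp(-I*pi/3) - 3*exp(-2*I*pi/3))] = 12/6 = 2
  <chi_rho, chi_4> = (1/6)[1*(11)*conj(1) + 1*(-1 + 2*exp(-2*I*pi/3) + exp(-I*pi/3) + 2*exp(I*pi/3) + 3*exp(2*I*pi/3))*conj(exp(-2*I*pi/3)) + 1*(-1)*conj(exp(2*I*pi/3)) + 1*(1)*conj(1) + 1*(-1)*conj(exp(-2*I*pi/3)) + 1*(-1 + 3*exp(-2*I*pi/3) + 2*exp(-I*pi/3) + exp(I*pi/3) + 2*exp(2*I*pi/3))*conj(exp(2*I*pi/3))]
      = (1/6)[(11) + (3*exp(-2*I*pi/3) - exp(2*I*pi/3) + exp(I*pi/3)) + (4 + 3*exp(-2*I*pi/3) + 4*exp(2*I*pi/3)) + (1) + (4 + 4*exp(-2*I*pi/3) + 3*exp(2*I*pi/3)) + (exp(-I*pi/3) - exp(-2*I*pi/3) + 3*exp(2*I*pi/3))] = 12/6 = 2
  <chi_rho, chi_5> = (1/6)[1*(11)*conj(1) + 1*(-1 + 2*exp(-2*I*pi/3) + exp(-I*pi/3) + 2*exp(I*pi/3) + 3*exp(2*I*pi/3))*conj(exp(-I*pi/3)) + 1*(-1)*conj(exp(-2*I*pi/3)) + 1*(1)*conj(-1) + 1*(-1)*conj(exp(2*I*pi/3)) + 1*(-1 + 3*exp(-2*I*pi/3) + 2*exp(-I*pi/3) + exp(I*pi/3) + 2*exp(2*I*pi/3))*conj(exp(I*pi/3))]
      = (1/6)[(11) + (-2 + 2*exp(-I*pi/3) - exp(I*pi/3) + 2*exp(2*I*pi/3)) + (4 + 4*exp(-2*I*pi/3) + 3*exp(2*I*pi/3)) + (-1) + (4 + 3*exp(-2*I*pi/3) + 4*exp(2*I*pi/3)) + (-2 + 2*exp(-2*I*pi/3) - exp(-I*pi/3) + 2*exp(I*pi/3))] = 6/6 = 1
(Exp terms are combined using exp(i*s)*conj(exp(i*t)) = exp(i*(s-t)), and sums of them are collapsed using the identity that for every m > 1 the m distinct m-th roots of unity sum to 0, e.g. 1 + exp(2*I*pi/3) + exp(-2*I*pi/3) = 0.)
Dimension check: dim(rho) = sum (mult * dim) = 1*1 + 2*1 + 3*1 + 2*1 + 2*1 + 1*1 = 11 = chi_rho(e) = 11.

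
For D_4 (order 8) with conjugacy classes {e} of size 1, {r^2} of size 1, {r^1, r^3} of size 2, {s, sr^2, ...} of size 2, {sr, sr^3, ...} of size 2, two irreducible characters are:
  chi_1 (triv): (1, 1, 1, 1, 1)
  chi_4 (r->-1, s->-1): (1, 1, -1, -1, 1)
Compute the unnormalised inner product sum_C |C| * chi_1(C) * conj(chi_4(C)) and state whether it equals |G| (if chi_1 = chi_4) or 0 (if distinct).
Sum = 0; so <chi_1, chi_4> = 0 (distinct irreducibles are orthogonal).

Solution. Compute term by term over conjugacy classes (|C| * chi_1(C) * conj(chi_4(C))):
  1*(1)*conj(1) + 1*(1)*conj(1) + 2*(1)*conj(-1) + 2*(1)*conj(-1) + 2*(1)*conj(1)
  = (1) + (1) + (-2) + (-2) + (2)
  = 0.
Dividing by |G| = 8 gives 0/8 = 0, matching the row-orthogonality relation <chi_1, chi_4> = [chi_1 = chi_4].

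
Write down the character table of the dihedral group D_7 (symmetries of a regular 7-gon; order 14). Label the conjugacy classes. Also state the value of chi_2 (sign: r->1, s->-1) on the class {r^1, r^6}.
Conjugacy classes: {e} of size 1, {r^1, r^6} of size 2, {r^2, r^5} of size 2, {r^3, r^4} of size 2, {s, sr, ..., sr^6} of size 7.
Character table:
  irrep \ class              {e} (size 1)  {r^1, r^6} (size 2)  {r^2, r^5} (size 2)  {r^3, r^4} (size 2)  {s, sr, ..., sr^6} (size 7)
  chi_1 (triv)               1             1                    1                    1                    1                          
  chi_2 (sign: r->1, s->-1)  1             1                    1                    1                    -1                         
  chi_3 (2d, j=1)            2             2*cos(2*pi/7)        -2*cos(3*pi/7)       -2*cos(pi/7)         0                          
  chi_4 (2d, j=2)            2             -2*cos(3*pi/7)       -2*cos(pi/7)         2*cos(2*pi/7)        0                          
  chi_5 (2d, j=3)            2             -2*cos(pi/7)         2*cos(2*pi/7)        -2*cos(3*pi/7)       0                          

Spot check: chi_2 (sign: r->1, s->-1) on {r^1, r^6} = 1.

Details: D_7 has order 2*7 = 14 with 5 conjugacy classes, hence 5 irreducibles. Sum of squared dims 1 + 1 + 4 + 4 + 4 = 14 = |G|. Linear characters come from the abelianisation; the 2-dimensional irreps have character r^k -> 2*cos(2*pi*j*k/7), reflections -> 0.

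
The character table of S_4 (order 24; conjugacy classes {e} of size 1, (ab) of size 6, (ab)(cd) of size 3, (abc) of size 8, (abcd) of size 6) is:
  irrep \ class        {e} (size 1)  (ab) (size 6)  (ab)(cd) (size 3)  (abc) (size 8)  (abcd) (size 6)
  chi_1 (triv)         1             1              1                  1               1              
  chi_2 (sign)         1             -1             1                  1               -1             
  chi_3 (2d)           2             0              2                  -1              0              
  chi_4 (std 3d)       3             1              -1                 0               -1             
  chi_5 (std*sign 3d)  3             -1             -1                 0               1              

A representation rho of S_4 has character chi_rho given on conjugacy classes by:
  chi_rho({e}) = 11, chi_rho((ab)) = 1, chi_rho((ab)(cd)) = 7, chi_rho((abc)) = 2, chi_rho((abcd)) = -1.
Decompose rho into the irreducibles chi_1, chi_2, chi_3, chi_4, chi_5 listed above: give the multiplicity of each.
Multiplicities: chi_1: 2, chi_2: 2, chi_3: 2, chi_4: 1, chi_5: 0.

Why: Use <chi_rho, chi> = (1/|G|) sum_C |C| * chi_rho(C) * conj(chi(C)) with |G| = 24 for each irreducible chi in the table:
  <chi_rho, chi_1> = (1/24)[1*(11)*conj(1) + 6*(1)*conj(1) + 3*(7)*conj(1) + 8*(2)*conj(1) + 6*(-1)*conj(1)]
      = (1/24)[(11) + (6) + (21) + (16) + (-6)] = 48/24 = 2
  <chi_rho, chi_2> = (1/24)[1*(11)*conj(1) + 6*(1)*conj(-1) + 3*(7)*conj(1) + 8*(2)*conj(1) + 6*(-1)*conj(-1)]
      = (1/24)[(11) + (-6) + (21) + (16) + (6)] = 48/24 = 2
  <chi_rho, chi_3> = (1/24)[1*(11)*conj(2) + 6*(1)*conj(0) + 3*(7)*conj(2) + 8*(2)*conj(-1) + 6*(-1)*conj(0)]
      = (1/24)[(22) + (0) + (42) + (-16) + (0)] = 48/24 = 2
  <chi_rho, chi_4> = (1/24)[1*(11)*conj(3) + 6*(1)*conj(1) + 3*(7)*conj(-1) + 8*(2)*conj(0) + 6*(-1)*conj(-1)]
      = (1/24)[(33) + (6) + (-21) + (0) + (6)] = 24/24 = 1
  <chi_rho, chi_5> = (1/24)[1*(11)*conj(3) + 6*(1)*conj(-1) + 3*(7)*conj(-1) + 8*(2)*conj(0) + 6*(-1)*conj(1)]
      = (1/24)[(33) + (-6) + (-21) + (0) + (-6)] = 0/24 = 0
Dimension check: dim(rho) = sum (mult * dim) = 2*1 + 2*1 + 2*2 + 1*3 + 0*3 = 11 = chi_rho(e) = 11.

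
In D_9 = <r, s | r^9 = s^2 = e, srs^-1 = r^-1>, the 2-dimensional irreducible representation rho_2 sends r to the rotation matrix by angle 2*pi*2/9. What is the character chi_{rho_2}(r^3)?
chi_{rho_2}(r^3) = 2*cos(2*pi*2*3/9) = -1

rho_2(r^3) is rotation by angle 2*pi*2*3/9, whose trace is 2*cos(2*pi*2*3/9) = -1.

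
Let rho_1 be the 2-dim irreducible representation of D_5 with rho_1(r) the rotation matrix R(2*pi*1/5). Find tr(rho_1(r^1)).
chi_{rho_1}(r^1) = 2*cos(2*pi*1*1/5) = -1/2 + sqrt(5)/2

Derivation: rho_1(r^1) is rotation by angle 2*pi*1*1/5, whose trace is 2*cos(2*pi*1*1/5) = -1/2 + sqrt(5)/2.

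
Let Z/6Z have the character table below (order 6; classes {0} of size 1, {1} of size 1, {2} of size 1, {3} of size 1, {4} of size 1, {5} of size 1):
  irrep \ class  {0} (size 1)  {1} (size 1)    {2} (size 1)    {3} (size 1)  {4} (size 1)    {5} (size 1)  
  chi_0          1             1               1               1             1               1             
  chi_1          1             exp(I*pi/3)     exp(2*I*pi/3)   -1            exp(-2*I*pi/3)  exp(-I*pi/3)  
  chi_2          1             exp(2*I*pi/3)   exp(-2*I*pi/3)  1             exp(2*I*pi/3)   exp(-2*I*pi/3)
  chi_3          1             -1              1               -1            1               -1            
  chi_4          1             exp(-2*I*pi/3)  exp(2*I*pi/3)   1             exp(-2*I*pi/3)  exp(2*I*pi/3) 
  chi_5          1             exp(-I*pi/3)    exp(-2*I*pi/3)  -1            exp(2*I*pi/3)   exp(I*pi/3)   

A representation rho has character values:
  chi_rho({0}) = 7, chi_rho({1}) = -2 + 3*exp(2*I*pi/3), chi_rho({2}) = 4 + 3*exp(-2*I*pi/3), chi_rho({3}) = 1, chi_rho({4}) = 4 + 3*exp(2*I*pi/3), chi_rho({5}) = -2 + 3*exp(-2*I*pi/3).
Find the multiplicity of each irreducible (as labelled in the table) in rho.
Multiplicities: chi_0: 1, chi_1: 0, chi_2: 3, chi_3: 3, chi_4: 0, chi_5: 0.

Argument: Use <chi_rho, chi> = (1/|G|) sum_C |C| * chi_rho(C) * conj(chi(C)) with |G| = 6 for each irreducible chi in the table:
  <chi_rho, chi_0> = (1/6)[1*(7)*conj(1) + 1*(-2 + 3*exp(2*I*pi/3))*conj(1) + 1*(4 + 3*exp(-2*I*pi/3))*conj(1) + 1*(1)*conj(1) + 1*(4 + 3*exp(2*I*pi/3))*conj(1) + 1*(-2 + 3*exp(-2*I*pi/3))*conj(1)]
      = (1/6)[(7) + (-2 + 3*exp(2*I*pi/3)) + (4 + 3*exp(-2*I*pi/3)) + (1) + (4 + 3*exp(2*I*pi/3)) + (-2 + 3*exp(-2*I*pi/3))] = 6/6 = 1
  <chi_rho, chi_1> = (1/6)[1*(7)*conj(1) + 1*(-2 + 3*exp(2*I*pi/3))*conj(exp(I*pi/3)) + 1*(4 + 3*exp(-2*I*pi/3))*conj(exp(2*I*pi/3)) + 1*(1)*conj(-1) + 1*(4 + 3*exp(2*I*pi/3))*conj(exp(-2*I*pi/3)) + 1*(-2 + 3*exp(-2*I*pi/3))*conj(exp(-I*pi/3))]
      = (1/6)[(7) + (-2*exp(-I*pi/3) + 3*exp(I*pi/3)) + (4*exp(-2*I*pi/3) + 3*exp(2*I*pi/3)) + (-1) + (3*exp(-2*I*pi/3) + 4*exp(2*I*pi/3)) + (3*exp(-I*pi/3) - 2*exp(I*pi/3))] = 0/6 = 0
  <chi_rho, chi_2> = (1/6)[1*(7)*conj(1) + 1*(-2 + 3*exp(2*I*pi/3))*conj(exp(2*I*pi/3)) + 1*(4 + 3*exp(-2*I*pi/3))*conj(exp(-2*I*pi/3)) + 1*(1)*conj(1) + 1*(4 + 3*exp(2*I*pi/3))*conj(exp(2*I*pi/3)) + 1*(-2 + 3*exp(-2*I*pi/3))*conj(exp(-2*I*pi/3))]
      = (1/6)[(7) + (3 - 2*exp(-2*I*pi/3)) + (3 + 4*exp(2*I*pi/3)) + (1) + (3 + 4*exp(-2*I*pi/3)) + (3 - 2*exp(2*I*pi/3))] = 18/6 = 3
  <chi_rho, chi_3> = (1/6)[1*(7)*conj(1) + 1*(-2 + 3*exp(2*I*pi/3))*conj(-1) + 1*(4 + 3*exp(-2*I*pi/3))*conj(1) + 1*(1)*conj(-1) + 1*(4 + 3*exp(2*I*pi/3))*conj(1) + 1*(-2 + 3*exp(-2*I*pi/3))*conj(-1)]
      = (1/6)[(7) + (2 - 3*exp(2*I*pi/3)) + (4 + 3*exp(-2*I*pi/3)) + (-1) + (4 + 3*exp(2*I*pi/3)) + (2 - 3*exp(-2*I*pi/3))] = 18/6 = 3
  <chi_rho, chi_4> = (1/6)[1*(7)*conj(1) + 1*(-2 + 3*exp(2*I*pi/3))*conj(exp(-2*I*pi/3)) + 1*(4 + 3*exp(-2*I*pi/3))*conj(exp(2*I*pi/3)) + 1*(1)*conj(1) + 1*(4 + 3*exp(2*I*pi/3))*conj(exp(-2*I*pi/3)) + 1*(-2 + 3*exp(-2*I*pi/3))*conj(exp(2*I*pi/3))]
      = (1/6)[(7) + (3*exp(-2*I*pi/3) - 2*exp(2*I*pi/3)) + (4*exp(-2*I*pi/3) + 3*exp(2*I*pi/3)) + (1) + (3*exp(-2*I*pi/3) + 4*exp(2*I*pi/3)) + (-2*exp(-2*I*pi/3) + 3*exp(2*I*pi/3))] = 0/6 = 0
  <chi_rho, chi_5> = (1/6)[1*(7)*conj(1) + 1*(-2 + 3*exp(2*I*pi/3))*conj(exp(-I*pi/3)) + 1*(4 + 3*exp(-2*I*pi/3))*conj(exp(-2*I*pi/3)) + 1*(1)*conj(-1) + 1*(4 + 3*exp(2*I*pi/3))*conj(exp(2*I*pi/3)) + 1*(-2 + 3*exp(-2*I*pi/3))*conj(exp(I*pi/3))]
      = (1/6)[(7) + (-3 - 2*exp(I*pi/3)) + (3 + 4*exp(2*I*pi/3)) + (-1) + (3 + 4*exp(-2*I*pi/3)) + (-3 - 2*exp(-I*pi/3))] = 0/6 = 0
(Exp terms are combined using exp(i*s)*conj(exp(i*t)) = exp(i*(s-t)), and sums of them are collapsed using the identity that for every m > 1 the m distinct m-th roots of unity sum to 0, e.g. 1 + exp(2*I*pi/3) + exp(-2*I*pi/3) = 0.)
Dimension check: dim(rho) = sum (mult * dim) = 1*1 + 0*1 + 3*1 + 3*1 + 0*1 + 0*1 = 7 = chi_rho(e) = 7.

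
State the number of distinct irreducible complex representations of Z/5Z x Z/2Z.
10

Derivation: The number of irreducible complex representations of a finite group equals its number of conjugacy classes. Z/5Z x Z/2Z is abelian of order 10, so every element is its own conjugacy class: 10 classes, so Z/5Z x Z/2Z (order 10) has exactly 10 irreducible complex representations.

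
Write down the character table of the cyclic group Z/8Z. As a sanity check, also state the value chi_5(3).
Character table of Z/8Z (irreps indexed chi_0,...,chi_7 with chi_k(m) = zeta_8^(k*m), zeta_8 = exp(2*pi*i/8)):
  irrep \ class  {0} (size 1)  {1} (size 1)    {2} (size 1)  {3} (size 1)    {4} (size 1)  {5} (size 1)    {6} (size 1)  {7} (size 1)  
  chi_0          1             1               1             1               1             1               1             1             
  chi_1          1             exp(I*pi/4)     I             exp(3*I*pi/4)   -1            exp(-3*I*pi/4)  -I            exp(-I*pi/4)  
  chi_2          1             I               -1            -I              1             I               -1            -I            
  chi_3          1             exp(3*I*pi/4)   -I            exp(I*pi/4)     -1            exp(-I*pi/4)    I             exp(-3*I*pi/4)
  chi_4          1             -1              1             -1              1             -1              1             -1            
  chi_5          1             exp(-3*I*pi/4)  I             exp(-I*pi/4)    -1            exp(I*pi/4)     -I            exp(3*I*pi/4) 
  chi_6          1             -I              -1            I               1             -I              -1            I             
  chi_7          1             exp(-I*pi/4)    -I            exp(-3*I*pi/4)  -1            exp(3*I*pi/4)   I             exp(I*pi/4)   

Spot check: chi_5(3) = zeta_8^(5*3) = zeta_8^15 = exp(-I*pi/4).

Justification: Z/8Z is abelian, so all 8 irreducible complex representations are 1-dimensional. They are given by chi_k(m) = zeta_8^(k*m) for k = 0,...,7. Row orthogonality: sum_m chi_k(m) conj(chi_l(m)) = 8 * [k = l].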